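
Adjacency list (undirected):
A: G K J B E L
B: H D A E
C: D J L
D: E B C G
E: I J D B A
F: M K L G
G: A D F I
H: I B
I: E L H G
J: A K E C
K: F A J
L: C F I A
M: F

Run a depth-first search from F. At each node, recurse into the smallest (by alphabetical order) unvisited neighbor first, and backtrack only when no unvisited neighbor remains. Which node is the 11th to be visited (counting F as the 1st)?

Visit F
F → G
G → A
A → B
B → D
D → C
C → J
J → E
E → I
I → H
I → L
J → K
F → M

Visit order: F, G, A, B, D, C, J, E, I, H, L, K, M

L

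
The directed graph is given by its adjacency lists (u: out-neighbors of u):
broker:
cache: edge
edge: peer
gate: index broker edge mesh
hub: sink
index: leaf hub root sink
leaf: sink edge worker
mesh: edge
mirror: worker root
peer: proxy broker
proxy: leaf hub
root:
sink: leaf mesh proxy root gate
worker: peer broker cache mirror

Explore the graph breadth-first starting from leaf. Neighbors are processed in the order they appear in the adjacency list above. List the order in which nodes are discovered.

leaf → sink → edge → worker → mesh → proxy → root → gate → peer → broker → cache → mirror → hub → index

Visit leaf; enqueue sink, edge, worker → queue [sink, edge, worker]
Visit sink; enqueue mesh, proxy, root, gate → queue [edge, worker, mesh, proxy, root, gate]
Visit edge; enqueue peer → queue [worker, mesh, proxy, root, gate, peer]
Visit worker; enqueue broker, cache, mirror → queue [mesh, proxy, root, gate, peer, broker, cache, mirror]
Visit mesh → queue [proxy, root, gate, peer, broker, cache, mirror]
Visit proxy; enqueue hub → queue [root, gate, peer, broker, cache, mirror, hub]
Visit root → queue [gate, peer, broker, cache, mirror, hub]
Visit gate; enqueue index → queue [peer, broker, cache, mirror, hub, index]
Visit peer → queue [broker, cache, mirror, hub, index]
Visit broker → queue [cache, mirror, hub, index]
Visit cache → queue [mirror, hub, index]
Visit mirror → queue [hub, index]
Visit hub → queue [index]
Visit index → queue []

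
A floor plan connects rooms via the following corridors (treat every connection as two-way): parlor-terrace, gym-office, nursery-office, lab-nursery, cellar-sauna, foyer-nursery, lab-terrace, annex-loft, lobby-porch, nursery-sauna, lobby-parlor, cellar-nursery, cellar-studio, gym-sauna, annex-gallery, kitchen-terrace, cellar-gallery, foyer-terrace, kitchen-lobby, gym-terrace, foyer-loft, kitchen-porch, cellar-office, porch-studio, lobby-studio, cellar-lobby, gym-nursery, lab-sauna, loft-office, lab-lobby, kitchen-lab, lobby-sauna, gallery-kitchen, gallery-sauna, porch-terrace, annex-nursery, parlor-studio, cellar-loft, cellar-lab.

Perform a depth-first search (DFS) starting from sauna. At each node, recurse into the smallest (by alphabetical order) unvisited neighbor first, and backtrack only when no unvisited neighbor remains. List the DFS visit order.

Visit sauna
sauna → cellar
cellar → gallery
gallery → annex
annex → loft
loft → foyer
foyer → nursery
nursery → gym
gym → office
gym → terrace
terrace → kitchen
kitchen → lab
lab → lobby
lobby → parlor
parlor → studio
studio → porch

sauna, cellar, gallery, annex, loft, foyer, nursery, gym, office, terrace, kitchen, lab, lobby, parlor, studio, porch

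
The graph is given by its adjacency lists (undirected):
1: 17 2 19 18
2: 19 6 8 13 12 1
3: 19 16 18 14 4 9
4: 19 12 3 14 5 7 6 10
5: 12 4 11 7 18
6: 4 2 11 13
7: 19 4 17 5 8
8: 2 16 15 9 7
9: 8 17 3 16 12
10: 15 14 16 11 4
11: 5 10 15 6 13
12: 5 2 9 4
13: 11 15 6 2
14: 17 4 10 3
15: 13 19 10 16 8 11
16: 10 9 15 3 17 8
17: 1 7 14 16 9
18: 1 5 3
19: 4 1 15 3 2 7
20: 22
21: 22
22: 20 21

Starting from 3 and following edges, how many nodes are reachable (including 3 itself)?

19

BFS from 3 visits: 3, 4, 9, 14, 16, 18, 19, 5, 6, 7, 10, 12, 8, 17, 15, 1, 2, 11, 13
Reachable nodes: 19 of 22 total.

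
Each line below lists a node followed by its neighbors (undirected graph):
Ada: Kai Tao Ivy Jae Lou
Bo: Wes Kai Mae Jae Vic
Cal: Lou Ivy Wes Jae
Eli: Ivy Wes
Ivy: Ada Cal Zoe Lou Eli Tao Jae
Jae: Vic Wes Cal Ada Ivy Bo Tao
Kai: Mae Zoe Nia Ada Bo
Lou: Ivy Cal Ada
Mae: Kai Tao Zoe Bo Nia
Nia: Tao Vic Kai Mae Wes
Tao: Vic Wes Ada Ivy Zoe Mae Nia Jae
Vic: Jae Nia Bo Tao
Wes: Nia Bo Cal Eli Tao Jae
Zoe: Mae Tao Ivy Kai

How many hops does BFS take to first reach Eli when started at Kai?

Level 0: Kai
Level 1: Ada, Bo, Mae, Nia, Zoe
Level 2: Ivy, Jae, Lou, Tao, Vic, Wes
Level 3: Cal, Eli
Eli first appears at level 3.

3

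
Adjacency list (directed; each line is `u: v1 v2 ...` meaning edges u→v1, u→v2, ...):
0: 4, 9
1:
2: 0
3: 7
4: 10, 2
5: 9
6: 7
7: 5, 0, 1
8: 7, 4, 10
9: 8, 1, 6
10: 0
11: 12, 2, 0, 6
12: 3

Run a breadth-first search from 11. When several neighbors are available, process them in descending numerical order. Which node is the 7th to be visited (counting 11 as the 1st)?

7

Visit 11; enqueue 12, 6, 2, 0 → queue [12, 6, 2, 0]
Visit 12; enqueue 3 → queue [6, 2, 0, 3]
Visit 6; enqueue 7 → queue [2, 0, 3, 7]
Visit 2 → queue [0, 3, 7]
Visit 0; enqueue 9, 4 → queue [3, 7, 9, 4]
Visit 3 → queue [7, 9, 4]
Visit 7; enqueue 5, 1 → queue [9, 4, 5, 1]
Visit 9; enqueue 8 → queue [4, 5, 1, 8]
Visit 4; enqueue 10 → queue [5, 1, 8, 10]
Visit 5 → queue [1, 8, 10]
Visit 1 → queue [8, 10]
Visit 8 → queue [10]
Visit 10 → queue []

Visit order: 11, 12, 6, 2, 0, 3, 7, 9, 4, 5, 1, 8, 10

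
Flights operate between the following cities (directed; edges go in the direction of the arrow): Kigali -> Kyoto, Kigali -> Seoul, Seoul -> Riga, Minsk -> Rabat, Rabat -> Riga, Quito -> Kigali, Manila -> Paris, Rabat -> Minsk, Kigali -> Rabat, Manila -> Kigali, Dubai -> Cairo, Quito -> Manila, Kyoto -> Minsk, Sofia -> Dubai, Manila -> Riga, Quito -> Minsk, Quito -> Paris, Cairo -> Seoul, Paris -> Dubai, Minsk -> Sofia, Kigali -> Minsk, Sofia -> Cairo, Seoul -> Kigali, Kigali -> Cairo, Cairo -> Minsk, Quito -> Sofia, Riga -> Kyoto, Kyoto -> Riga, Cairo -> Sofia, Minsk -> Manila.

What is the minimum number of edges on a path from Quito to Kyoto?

2

Level 0: Quito
Level 1: Kigali, Manila, Minsk, Paris, Sofia
Level 2: Cairo, Dubai, Kyoto, Rabat, Riga, Seoul
Kyoto first appears at level 2.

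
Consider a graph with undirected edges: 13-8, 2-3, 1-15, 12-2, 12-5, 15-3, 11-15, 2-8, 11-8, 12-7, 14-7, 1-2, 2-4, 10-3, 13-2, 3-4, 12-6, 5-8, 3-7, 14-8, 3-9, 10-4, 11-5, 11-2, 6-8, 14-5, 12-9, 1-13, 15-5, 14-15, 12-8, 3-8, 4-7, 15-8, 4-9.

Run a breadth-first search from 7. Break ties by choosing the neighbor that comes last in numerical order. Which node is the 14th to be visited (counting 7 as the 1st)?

Visit 7; enqueue 14, 12, 4, 3 → queue [14, 12, 4, 3]
Visit 14; enqueue 15, 8, 5 → queue [12, 4, 3, 15, 8, 5]
Visit 12; enqueue 9, 6, 2 → queue [4, 3, 15, 8, 5, 9, 6, 2]
Visit 4; enqueue 10 → queue [3, 15, 8, 5, 9, 6, 2, 10]
Visit 3 → queue [15, 8, 5, 9, 6, 2, 10]
Visit 15; enqueue 11, 1 → queue [8, 5, 9, 6, 2, 10, 11, 1]
Visit 8; enqueue 13 → queue [5, 9, 6, 2, 10, 11, 1, 13]
Visit 5 → queue [9, 6, 2, 10, 11, 1, 13]
Visit 9 → queue [6, 2, 10, 11, 1, 13]
Visit 6 → queue [2, 10, 11, 1, 13]
Visit 2 → queue [10, 11, 1, 13]
Visit 10 → queue [11, 1, 13]
Visit 11 → queue [1, 13]
Visit 1 → queue [13]
Visit 13 → queue []

Visit order: 7, 14, 12, 4, 3, 15, 8, 5, 9, 6, 2, 10, 11, 1, 13

1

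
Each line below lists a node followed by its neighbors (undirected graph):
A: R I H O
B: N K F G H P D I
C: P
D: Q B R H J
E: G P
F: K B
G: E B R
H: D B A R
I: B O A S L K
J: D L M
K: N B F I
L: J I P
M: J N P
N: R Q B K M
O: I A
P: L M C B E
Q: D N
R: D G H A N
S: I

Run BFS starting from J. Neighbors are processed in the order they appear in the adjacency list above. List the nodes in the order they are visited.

Visit J; enqueue D, L, M → queue [D, L, M]
Visit D; enqueue Q, B, R, H → queue [L, M, Q, B, R, H]
Visit L; enqueue I, P → queue [M, Q, B, R, H, I, P]
Visit M; enqueue N → queue [Q, B, R, H, I, P, N]
Visit Q → queue [B, R, H, I, P, N]
Visit B; enqueue K, F, G → queue [R, H, I, P, N, K, F, G]
Visit R; enqueue A → queue [H, I, P, N, K, F, G, A]
Visit H → queue [I, P, N, K, F, G, A]
Visit I; enqueue O, S → queue [P, N, K, F, G, A, O, S]
Visit P; enqueue C, E → queue [N, K, F, G, A, O, S, C, E]
Visit N → queue [K, F, G, A, O, S, C, E]
Visit K → queue [F, G, A, O, S, C, E]
Visit F → queue [G, A, O, S, C, E]
Visit G → queue [A, O, S, C, E]
Visit A → queue [O, S, C, E]
Visit O → queue [S, C, E]
Visit S → queue [C, E]
Visit C → queue [E]
Visit E → queue []

J → D → L → M → Q → B → R → H → I → P → N → K → F → G → A → O → S → C → E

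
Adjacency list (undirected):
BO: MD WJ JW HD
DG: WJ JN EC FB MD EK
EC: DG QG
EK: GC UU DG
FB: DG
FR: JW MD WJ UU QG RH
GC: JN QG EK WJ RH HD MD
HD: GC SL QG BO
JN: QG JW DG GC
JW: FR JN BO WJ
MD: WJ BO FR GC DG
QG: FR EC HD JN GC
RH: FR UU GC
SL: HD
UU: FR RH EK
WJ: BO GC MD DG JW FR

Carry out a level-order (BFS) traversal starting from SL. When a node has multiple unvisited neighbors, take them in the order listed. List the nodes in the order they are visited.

SL HD GC QG BO JN EK WJ RH MD FR EC JW DG UU FB

Visit SL; enqueue HD → queue [HD]
Visit HD; enqueue GC, QG, BO → queue [GC, QG, BO]
Visit GC; enqueue JN, EK, WJ, RH, MD → queue [QG, BO, JN, EK, WJ, RH, MD]
Visit QG; enqueue FR, EC → queue [BO, JN, EK, WJ, RH, MD, FR, EC]
Visit BO; enqueue JW → queue [JN, EK, WJ, RH, MD, FR, EC, JW]
Visit JN; enqueue DG → queue [EK, WJ, RH, MD, FR, EC, JW, DG]
Visit EK; enqueue UU → queue [WJ, RH, MD, FR, EC, JW, DG, UU]
Visit WJ → queue [RH, MD, FR, EC, JW, DG, UU]
Visit RH → queue [MD, FR, EC, JW, DG, UU]
Visit MD → queue [FR, EC, JW, DG, UU]
Visit FR → queue [EC, JW, DG, UU]
Visit EC → queue [JW, DG, UU]
Visit JW → queue [DG, UU]
Visit DG; enqueue FB → queue [UU, FB]
Visit UU → queue [FB]
Visit FB → queue []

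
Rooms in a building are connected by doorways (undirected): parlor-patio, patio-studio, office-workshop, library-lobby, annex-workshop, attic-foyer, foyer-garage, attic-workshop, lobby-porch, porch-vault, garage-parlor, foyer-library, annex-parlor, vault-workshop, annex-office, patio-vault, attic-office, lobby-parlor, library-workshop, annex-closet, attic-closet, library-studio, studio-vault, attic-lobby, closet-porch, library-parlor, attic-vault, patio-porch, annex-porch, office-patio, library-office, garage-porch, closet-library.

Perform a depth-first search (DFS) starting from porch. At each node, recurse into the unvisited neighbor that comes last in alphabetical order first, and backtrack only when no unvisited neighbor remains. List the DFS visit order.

Visit porch
porch → vault
vault → workshop
workshop → office
office → patio
patio → studio
studio → library
library → parlor
parlor → lobby
lobby → attic
attic → foyer
foyer → garage
attic → closet
closet → annex

porch, vault, workshop, office, patio, studio, library, parlor, lobby, attic, foyer, garage, closet, annex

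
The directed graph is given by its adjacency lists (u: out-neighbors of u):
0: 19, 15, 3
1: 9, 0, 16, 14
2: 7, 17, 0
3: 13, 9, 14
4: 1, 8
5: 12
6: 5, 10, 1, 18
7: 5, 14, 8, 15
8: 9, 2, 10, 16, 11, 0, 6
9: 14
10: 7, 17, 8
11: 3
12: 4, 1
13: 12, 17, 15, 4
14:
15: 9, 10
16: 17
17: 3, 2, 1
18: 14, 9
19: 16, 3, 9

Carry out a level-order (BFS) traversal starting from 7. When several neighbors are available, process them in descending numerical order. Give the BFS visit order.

Visit 7; enqueue 15, 14, 8, 5 → queue [15, 14, 8, 5]
Visit 15; enqueue 10, 9 → queue [14, 8, 5, 10, 9]
Visit 14 → queue [8, 5, 10, 9]
Visit 8; enqueue 16, 11, 6, 2, 0 → queue [5, 10, 9, 16, 11, 6, 2, 0]
Visit 5; enqueue 12 → queue [10, 9, 16, 11, 6, 2, 0, 12]
Visit 10; enqueue 17 → queue [9, 16, 11, 6, 2, 0, 12, 17]
Visit 9 → queue [16, 11, 6, 2, 0, 12, 17]
Visit 16 → queue [11, 6, 2, 0, 12, 17]
Visit 11; enqueue 3 → queue [6, 2, 0, 12, 17, 3]
Visit 6; enqueue 18, 1 → queue [2, 0, 12, 17, 3, 18, 1]
Visit 2 → queue [0, 12, 17, 3, 18, 1]
Visit 0; enqueue 19 → queue [12, 17, 3, 18, 1, 19]
Visit 12; enqueue 4 → queue [17, 3, 18, 1, 19, 4]
Visit 17 → queue [3, 18, 1, 19, 4]
Visit 3; enqueue 13 → queue [18, 1, 19, 4, 13]
Visit 18 → queue [1, 19, 4, 13]
Visit 1 → queue [19, 4, 13]
Visit 19 → queue [4, 13]
Visit 4 → queue [13]
Visit 13 → queue []

7, 15, 14, 8, 5, 10, 9, 16, 11, 6, 2, 0, 12, 17, 3, 18, 1, 19, 4, 13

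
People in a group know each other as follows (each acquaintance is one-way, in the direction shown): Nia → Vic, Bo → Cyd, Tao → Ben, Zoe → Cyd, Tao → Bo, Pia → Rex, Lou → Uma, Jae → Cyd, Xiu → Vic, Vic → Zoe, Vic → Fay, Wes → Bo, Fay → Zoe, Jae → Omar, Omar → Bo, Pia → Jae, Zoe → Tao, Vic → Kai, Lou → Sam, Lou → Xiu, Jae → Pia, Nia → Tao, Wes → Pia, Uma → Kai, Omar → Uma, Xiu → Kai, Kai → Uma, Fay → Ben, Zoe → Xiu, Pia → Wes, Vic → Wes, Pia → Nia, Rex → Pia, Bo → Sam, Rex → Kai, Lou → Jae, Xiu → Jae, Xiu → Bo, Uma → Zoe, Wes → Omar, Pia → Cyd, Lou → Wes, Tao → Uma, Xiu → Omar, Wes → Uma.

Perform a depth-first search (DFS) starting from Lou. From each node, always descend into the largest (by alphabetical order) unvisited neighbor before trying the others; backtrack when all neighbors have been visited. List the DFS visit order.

Visit Lou
Lou → Xiu
Xiu → Vic
Vic → Zoe
Zoe → Tao
Tao → Uma
Uma → Kai
Tao → Bo
Bo → Sam
Bo → Cyd
Tao → Ben
Vic → Wes
Wes → Pia
Pia → Rex
Pia → Nia
Pia → Jae
Jae → Omar
Vic → Fay

Lou, Xiu, Vic, Zoe, Tao, Uma, Kai, Bo, Sam, Cyd, Ben, Wes, Pia, Rex, Nia, Jae, Omar, Fay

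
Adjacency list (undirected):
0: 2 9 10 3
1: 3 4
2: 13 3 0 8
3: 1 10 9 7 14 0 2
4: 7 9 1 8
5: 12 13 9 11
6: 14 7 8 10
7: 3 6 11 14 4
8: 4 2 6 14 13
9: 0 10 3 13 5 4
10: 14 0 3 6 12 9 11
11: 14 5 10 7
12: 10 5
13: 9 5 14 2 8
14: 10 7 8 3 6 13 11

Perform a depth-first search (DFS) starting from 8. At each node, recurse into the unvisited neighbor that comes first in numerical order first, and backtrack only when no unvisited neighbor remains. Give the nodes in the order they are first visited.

Visit 8
8 → 2
2 → 0
0 → 3
3 → 1
1 → 4
4 → 7
7 → 6
6 → 10
10 → 9
9 → 5
5 → 11
11 → 14
14 → 13
5 → 12

8 → 2 → 0 → 3 → 1 → 4 → 7 → 6 → 10 → 9 → 5 → 11 → 14 → 13 → 12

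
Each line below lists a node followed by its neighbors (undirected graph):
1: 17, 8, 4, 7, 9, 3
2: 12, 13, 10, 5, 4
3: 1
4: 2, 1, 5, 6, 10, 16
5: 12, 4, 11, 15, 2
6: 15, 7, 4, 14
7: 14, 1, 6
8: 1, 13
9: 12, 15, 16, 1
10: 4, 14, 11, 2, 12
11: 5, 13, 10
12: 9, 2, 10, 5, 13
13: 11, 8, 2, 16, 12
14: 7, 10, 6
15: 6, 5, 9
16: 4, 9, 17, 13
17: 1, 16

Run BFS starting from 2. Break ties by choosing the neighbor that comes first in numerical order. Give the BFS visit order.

Visit 2; enqueue 4, 5, 10, 12, 13 → queue [4, 5, 10, 12, 13]
Visit 4; enqueue 1, 6, 16 → queue [5, 10, 12, 13, 1, 6, 16]
Visit 5; enqueue 11, 15 → queue [10, 12, 13, 1, 6, 16, 11, 15]
Visit 10; enqueue 14 → queue [12, 13, 1, 6, 16, 11, 15, 14]
Visit 12; enqueue 9 → queue [13, 1, 6, 16, 11, 15, 14, 9]
Visit 13; enqueue 8 → queue [1, 6, 16, 11, 15, 14, 9, 8]
Visit 1; enqueue 3, 7, 17 → queue [6, 16, 11, 15, 14, 9, 8, 3, 7, 17]
Visit 6 → queue [16, 11, 15, 14, 9, 8, 3, 7, 17]
Visit 16 → queue [11, 15, 14, 9, 8, 3, 7, 17]
Visit 11 → queue [15, 14, 9, 8, 3, 7, 17]
Visit 15 → queue [14, 9, 8, 3, 7, 17]
Visit 14 → queue [9, 8, 3, 7, 17]
Visit 9 → queue [8, 3, 7, 17]
Visit 8 → queue [3, 7, 17]
Visit 3 → queue [7, 17]
Visit 7 → queue [17]
Visit 17 → queue []

2 -> 4 -> 5 -> 10 -> 12 -> 13 -> 1 -> 6 -> 16 -> 11 -> 15 -> 14 -> 9 -> 8 -> 3 -> 7 -> 17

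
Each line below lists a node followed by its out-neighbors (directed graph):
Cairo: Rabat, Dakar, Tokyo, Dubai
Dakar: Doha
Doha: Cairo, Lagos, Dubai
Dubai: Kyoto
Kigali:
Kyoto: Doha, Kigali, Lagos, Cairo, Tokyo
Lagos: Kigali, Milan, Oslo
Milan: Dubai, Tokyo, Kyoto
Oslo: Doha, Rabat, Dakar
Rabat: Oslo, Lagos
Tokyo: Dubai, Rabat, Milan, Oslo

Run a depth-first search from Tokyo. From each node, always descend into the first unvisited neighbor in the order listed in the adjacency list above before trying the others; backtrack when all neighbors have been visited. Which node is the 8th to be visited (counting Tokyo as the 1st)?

Visit Tokyo
Tokyo → Dubai
Dubai → Kyoto
Kyoto → Doha
Doha → Cairo
Cairo → Rabat
Rabat → Oslo
Oslo → Dakar
Rabat → Lagos
Lagos → Kigali
Lagos → Milan

Visit order: Tokyo, Dubai, Kyoto, Doha, Cairo, Rabat, Oslo, Dakar, Lagos, Kigali, Milan

Dakar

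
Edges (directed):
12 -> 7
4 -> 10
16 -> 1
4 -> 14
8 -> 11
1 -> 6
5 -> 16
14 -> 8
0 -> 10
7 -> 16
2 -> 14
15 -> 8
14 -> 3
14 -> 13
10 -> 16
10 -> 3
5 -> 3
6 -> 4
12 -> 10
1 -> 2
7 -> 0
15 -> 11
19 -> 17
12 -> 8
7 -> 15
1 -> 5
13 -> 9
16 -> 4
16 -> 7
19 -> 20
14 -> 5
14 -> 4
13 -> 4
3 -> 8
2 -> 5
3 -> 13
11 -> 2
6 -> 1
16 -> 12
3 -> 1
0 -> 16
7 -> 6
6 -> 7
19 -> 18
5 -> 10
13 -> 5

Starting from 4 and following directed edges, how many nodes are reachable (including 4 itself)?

BFS from 4 visits: 4, 14, 10, 13, 8, 5, 3, 16, 9, 11, 1, 12, 7, 2, 6, 15, 0
Reachable nodes: 17 of 21 total.

17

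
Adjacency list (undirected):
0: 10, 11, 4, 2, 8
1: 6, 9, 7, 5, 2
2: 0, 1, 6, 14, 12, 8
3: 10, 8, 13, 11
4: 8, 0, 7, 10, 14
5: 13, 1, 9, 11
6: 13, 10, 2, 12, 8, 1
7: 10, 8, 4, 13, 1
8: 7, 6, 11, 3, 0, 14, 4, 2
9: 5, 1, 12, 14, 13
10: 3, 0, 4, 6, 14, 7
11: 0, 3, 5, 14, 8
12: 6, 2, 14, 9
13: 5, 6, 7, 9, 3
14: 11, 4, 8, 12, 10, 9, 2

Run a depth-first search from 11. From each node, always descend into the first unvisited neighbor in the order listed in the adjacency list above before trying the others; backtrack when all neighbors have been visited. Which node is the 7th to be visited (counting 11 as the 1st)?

4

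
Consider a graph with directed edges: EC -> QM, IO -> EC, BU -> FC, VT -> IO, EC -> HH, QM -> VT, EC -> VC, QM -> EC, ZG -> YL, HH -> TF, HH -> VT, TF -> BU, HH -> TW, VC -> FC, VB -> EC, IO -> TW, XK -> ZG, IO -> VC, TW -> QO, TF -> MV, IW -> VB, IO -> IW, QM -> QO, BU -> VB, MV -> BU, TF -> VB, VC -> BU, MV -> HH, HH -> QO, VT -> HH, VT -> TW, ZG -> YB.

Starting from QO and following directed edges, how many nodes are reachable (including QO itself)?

1

BFS from QO visits: QO
Reachable nodes: 1 of 18 total.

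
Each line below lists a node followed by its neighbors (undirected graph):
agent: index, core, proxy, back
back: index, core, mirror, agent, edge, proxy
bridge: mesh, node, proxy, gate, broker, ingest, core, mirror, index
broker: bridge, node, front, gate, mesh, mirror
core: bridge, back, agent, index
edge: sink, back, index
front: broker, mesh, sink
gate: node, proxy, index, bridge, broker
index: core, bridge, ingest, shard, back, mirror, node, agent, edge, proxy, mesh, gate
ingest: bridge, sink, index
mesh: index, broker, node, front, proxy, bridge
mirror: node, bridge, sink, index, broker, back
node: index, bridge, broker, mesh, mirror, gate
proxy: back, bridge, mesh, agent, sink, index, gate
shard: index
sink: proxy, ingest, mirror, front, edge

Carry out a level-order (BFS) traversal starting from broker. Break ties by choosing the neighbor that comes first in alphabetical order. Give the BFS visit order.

Visit broker; enqueue bridge, front, gate, mesh, mirror, node → queue [bridge, front, gate, mesh, mirror, node]
Visit bridge; enqueue core, index, ingest, proxy → queue [front, gate, mesh, mirror, node, core, index, ingest, proxy]
Visit front; enqueue sink → queue [gate, mesh, mirror, node, core, index, ingest, proxy, sink]
Visit gate → queue [mesh, mirror, node, core, index, ingest, proxy, sink]
Visit mesh → queue [mirror, node, core, index, ingest, proxy, sink]
Visit mirror; enqueue back → queue [node, core, index, ingest, proxy, sink, back]
Visit node → queue [core, index, ingest, proxy, sink, back]
Visit core; enqueue agent → queue [index, ingest, proxy, sink, back, agent]
Visit index; enqueue edge, shard → queue [ingest, proxy, sink, back, agent, edge, shard]
Visit ingest → queue [proxy, sink, back, agent, edge, shard]
Visit proxy → queue [sink, back, agent, edge, shard]
Visit sink → queue [back, agent, edge, shard]
Visit back → queue [agent, edge, shard]
Visit agent → queue [edge, shard]
Visit edge → queue [shard]
Visit shard → queue []

broker -> bridge -> front -> gate -> mesh -> mirror -> node -> core -> index -> ingest -> proxy -> sink -> back -> agent -> edge -> shard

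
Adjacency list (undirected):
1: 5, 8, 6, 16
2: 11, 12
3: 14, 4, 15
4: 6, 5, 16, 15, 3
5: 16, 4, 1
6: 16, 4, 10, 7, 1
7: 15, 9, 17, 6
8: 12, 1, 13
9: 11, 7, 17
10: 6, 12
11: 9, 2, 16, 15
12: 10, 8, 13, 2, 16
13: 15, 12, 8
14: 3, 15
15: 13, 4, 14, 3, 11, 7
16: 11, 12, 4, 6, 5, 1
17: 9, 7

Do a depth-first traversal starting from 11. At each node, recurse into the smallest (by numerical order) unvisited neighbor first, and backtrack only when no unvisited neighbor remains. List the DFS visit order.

Visit 11
11 → 2
2 → 12
12 → 8
8 → 1
1 → 5
5 → 4
4 → 3
3 → 14
14 → 15
15 → 7
7 → 6
6 → 10
6 → 16
7 → 9
9 → 17
15 → 13

11 -> 2 -> 12 -> 8 -> 1 -> 5 -> 4 -> 3 -> 14 -> 15 -> 7 -> 6 -> 10 -> 16 -> 9 -> 17 -> 13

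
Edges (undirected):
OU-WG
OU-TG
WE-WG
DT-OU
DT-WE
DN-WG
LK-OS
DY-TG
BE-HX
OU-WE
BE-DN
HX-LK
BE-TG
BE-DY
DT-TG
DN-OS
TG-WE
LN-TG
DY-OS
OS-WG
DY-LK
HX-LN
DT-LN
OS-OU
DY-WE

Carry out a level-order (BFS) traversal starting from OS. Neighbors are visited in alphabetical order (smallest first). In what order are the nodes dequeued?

OS, DN, DY, LK, OU, WG, BE, TG, WE, HX, DT, LN

Visit OS; enqueue DN, DY, LK, OU, WG → queue [DN, DY, LK, OU, WG]
Visit DN; enqueue BE → queue [DY, LK, OU, WG, BE]
Visit DY; enqueue TG, WE → queue [LK, OU, WG, BE, TG, WE]
Visit LK; enqueue HX → queue [OU, WG, BE, TG, WE, HX]
Visit OU; enqueue DT → queue [WG, BE, TG, WE, HX, DT]
Visit WG → queue [BE, TG, WE, HX, DT]
Visit BE → queue [TG, WE, HX, DT]
Visit TG; enqueue LN → queue [WE, HX, DT, LN]
Visit WE → queue [HX, DT, LN]
Visit HX → queue [DT, LN]
Visit DT → queue [LN]
Visit LN → queue []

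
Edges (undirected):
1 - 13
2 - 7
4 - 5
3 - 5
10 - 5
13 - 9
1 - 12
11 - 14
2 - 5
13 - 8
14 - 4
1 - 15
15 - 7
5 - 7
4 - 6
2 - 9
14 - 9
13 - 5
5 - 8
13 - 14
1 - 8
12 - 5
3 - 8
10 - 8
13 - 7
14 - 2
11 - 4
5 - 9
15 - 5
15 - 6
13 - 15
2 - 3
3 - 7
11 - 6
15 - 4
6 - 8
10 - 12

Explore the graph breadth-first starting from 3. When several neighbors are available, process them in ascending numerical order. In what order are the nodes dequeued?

3 -> 2 -> 5 -> 7 -> 8 -> 9 -> 14 -> 4 -> 10 -> 12 -> 13 -> 15 -> 1 -> 6 -> 11

Visit 3; enqueue 2, 5, 7, 8 → queue [2, 5, 7, 8]
Visit 2; enqueue 9, 14 → queue [5, 7, 8, 9, 14]
Visit 5; enqueue 4, 10, 12, 13, 15 → queue [7, 8, 9, 14, 4, 10, 12, 13, 15]
Visit 7 → queue [8, 9, 14, 4, 10, 12, 13, 15]
Visit 8; enqueue 1, 6 → queue [9, 14, 4, 10, 12, 13, 15, 1, 6]
Visit 9 → queue [14, 4, 10, 12, 13, 15, 1, 6]
Visit 14; enqueue 11 → queue [4, 10, 12, 13, 15, 1, 6, 11]
Visit 4 → queue [10, 12, 13, 15, 1, 6, 11]
Visit 10 → queue [12, 13, 15, 1, 6, 11]
Visit 12 → queue [13, 15, 1, 6, 11]
Visit 13 → queue [15, 1, 6, 11]
Visit 15 → queue [1, 6, 11]
Visit 1 → queue [6, 11]
Visit 6 → queue [11]
Visit 11 → queue []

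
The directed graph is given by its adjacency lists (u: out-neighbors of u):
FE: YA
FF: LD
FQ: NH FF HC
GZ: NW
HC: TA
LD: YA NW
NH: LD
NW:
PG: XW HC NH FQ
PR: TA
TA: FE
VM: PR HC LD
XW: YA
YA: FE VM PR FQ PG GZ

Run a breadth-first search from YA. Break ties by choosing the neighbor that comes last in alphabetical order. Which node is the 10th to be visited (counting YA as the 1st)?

TA

Visit YA; enqueue VM, PR, PG, GZ, FQ, FE → queue [VM, PR, PG, GZ, FQ, FE]
Visit VM; enqueue LD, HC → queue [PR, PG, GZ, FQ, FE, LD, HC]
Visit PR; enqueue TA → queue [PG, GZ, FQ, FE, LD, HC, TA]
Visit PG; enqueue XW, NH → queue [GZ, FQ, FE, LD, HC, TA, XW, NH]
Visit GZ; enqueue NW → queue [FQ, FE, LD, HC, TA, XW, NH, NW]
Visit FQ; enqueue FF → queue [FE, LD, HC, TA, XW, NH, NW, FF]
Visit FE → queue [LD, HC, TA, XW, NH, NW, FF]
Visit LD → queue [HC, TA, XW, NH, NW, FF]
Visit HC → queue [TA, XW, NH, NW, FF]
Visit TA → queue [XW, NH, NW, FF]
Visit XW → queue [NH, NW, FF]
Visit NH → queue [NW, FF]
Visit NW → queue [FF]
Visit FF → queue []

Visit order: YA, VM, PR, PG, GZ, FQ, FE, LD, HC, TA, XW, NH, NW, FF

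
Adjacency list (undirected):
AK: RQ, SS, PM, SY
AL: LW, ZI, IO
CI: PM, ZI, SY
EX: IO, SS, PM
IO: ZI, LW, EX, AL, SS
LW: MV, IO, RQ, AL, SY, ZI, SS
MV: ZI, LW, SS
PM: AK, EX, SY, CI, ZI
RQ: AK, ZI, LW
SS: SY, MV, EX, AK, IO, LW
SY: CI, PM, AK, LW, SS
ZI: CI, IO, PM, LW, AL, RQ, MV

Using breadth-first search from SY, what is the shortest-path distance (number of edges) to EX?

Level 0: SY
Level 1: AK, CI, LW, PM, SS
Level 2: AL, EX, IO, MV, RQ, ZI
EX first appears at level 2.

2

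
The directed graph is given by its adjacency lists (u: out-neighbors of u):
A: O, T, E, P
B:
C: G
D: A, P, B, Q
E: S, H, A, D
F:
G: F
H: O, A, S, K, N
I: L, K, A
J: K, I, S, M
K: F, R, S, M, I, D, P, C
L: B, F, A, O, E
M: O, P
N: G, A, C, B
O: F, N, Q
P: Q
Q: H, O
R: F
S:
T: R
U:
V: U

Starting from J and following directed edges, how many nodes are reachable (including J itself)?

20

BFS from J visits: J, K, I, S, M, F, R, D, P, C, L, A, O, B, Q, G, E, T, N, H
Reachable nodes: 20 of 22 total.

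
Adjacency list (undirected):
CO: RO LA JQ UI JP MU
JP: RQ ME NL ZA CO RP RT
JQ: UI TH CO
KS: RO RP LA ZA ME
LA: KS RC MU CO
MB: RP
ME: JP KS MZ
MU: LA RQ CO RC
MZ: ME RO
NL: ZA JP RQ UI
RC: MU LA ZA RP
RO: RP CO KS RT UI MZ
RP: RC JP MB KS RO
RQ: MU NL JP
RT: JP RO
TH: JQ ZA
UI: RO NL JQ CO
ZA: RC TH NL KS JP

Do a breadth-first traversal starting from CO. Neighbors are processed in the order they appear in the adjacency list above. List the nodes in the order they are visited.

Visit CO; enqueue RO, LA, JQ, UI, JP, MU → queue [RO, LA, JQ, UI, JP, MU]
Visit RO; enqueue RP, KS, RT, MZ → queue [LA, JQ, UI, JP, MU, RP, KS, RT, MZ]
Visit LA; enqueue RC → queue [JQ, UI, JP, MU, RP, KS, RT, MZ, RC]
Visit JQ; enqueue TH → queue [UI, JP, MU, RP, KS, RT, MZ, RC, TH]
Visit UI; enqueue NL → queue [JP, MU, RP, KS, RT, MZ, RC, TH, NL]
Visit JP; enqueue RQ, ME, ZA → queue [MU, RP, KS, RT, MZ, RC, TH, NL, RQ, ME, ZA]
Visit MU → queue [RP, KS, RT, MZ, RC, TH, NL, RQ, ME, ZA]
Visit RP; enqueue MB → queue [KS, RT, MZ, RC, TH, NL, RQ, ME, ZA, MB]
Visit KS → queue [RT, MZ, RC, TH, NL, RQ, ME, ZA, MB]
Visit RT → queue [MZ, RC, TH, NL, RQ, ME, ZA, MB]
Visit MZ → queue [RC, TH, NL, RQ, ME, ZA, MB]
Visit RC → queue [TH, NL, RQ, ME, ZA, MB]
Visit TH → queue [NL, RQ, ME, ZA, MB]
Visit NL → queue [RQ, ME, ZA, MB]
Visit RQ → queue [ME, ZA, MB]
Visit ME → queue [ZA, MB]
Visit ZA → queue [MB]
Visit MB → queue []

CO -> RO -> LA -> JQ -> UI -> JP -> MU -> RP -> KS -> RT -> MZ -> RC -> TH -> NL -> RQ -> ME -> ZA -> MB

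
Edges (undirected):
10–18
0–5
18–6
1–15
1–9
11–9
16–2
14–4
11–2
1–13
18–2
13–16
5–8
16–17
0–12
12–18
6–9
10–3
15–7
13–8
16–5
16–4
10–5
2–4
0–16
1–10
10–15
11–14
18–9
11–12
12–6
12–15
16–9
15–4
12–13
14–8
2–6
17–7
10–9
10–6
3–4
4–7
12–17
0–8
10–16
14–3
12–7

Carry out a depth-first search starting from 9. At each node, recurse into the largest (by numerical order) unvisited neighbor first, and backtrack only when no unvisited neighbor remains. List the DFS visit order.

9 → 18 → 12 → 17 → 16 → 13 → 8 → 14 → 11 → 2 → 6 → 10 → 15 → 7 → 4 → 3 → 1 → 5 → 0

Visit 9
9 → 18
18 → 12
12 → 17
17 → 16
16 → 13
13 → 8
8 → 14
14 → 11
11 → 2
2 → 6
6 → 10
10 → 15
15 → 7
7 → 4
4 → 3
15 → 1
10 → 5
5 → 0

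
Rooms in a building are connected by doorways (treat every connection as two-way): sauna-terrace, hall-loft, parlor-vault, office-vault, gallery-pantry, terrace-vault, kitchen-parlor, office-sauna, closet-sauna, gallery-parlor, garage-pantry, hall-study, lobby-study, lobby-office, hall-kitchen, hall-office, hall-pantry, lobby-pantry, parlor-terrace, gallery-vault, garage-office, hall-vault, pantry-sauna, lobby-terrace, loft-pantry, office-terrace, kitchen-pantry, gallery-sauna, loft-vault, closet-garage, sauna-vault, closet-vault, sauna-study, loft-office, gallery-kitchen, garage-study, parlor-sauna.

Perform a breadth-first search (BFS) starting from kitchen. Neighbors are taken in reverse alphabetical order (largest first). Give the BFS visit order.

Visit kitchen; enqueue parlor, pantry, hall, gallery → queue [parlor, pantry, hall, gallery]
Visit parlor; enqueue vault, terrace, sauna → queue [pantry, hall, gallery, vault, terrace, sauna]
Visit pantry; enqueue loft, lobby, garage → queue [hall, gallery, vault, terrace, sauna, loft, lobby, garage]
Visit hall; enqueue study, office → queue [gallery, vault, terrace, sauna, loft, lobby, garage, study, office]
Visit gallery → queue [vault, terrace, sauna, loft, lobby, garage, study, office]
Visit vault; enqueue closet → queue [terrace, sauna, loft, lobby, garage, study, office, closet]
Visit terrace → queue [sauna, loft, lobby, garage, study, office, closet]
Visit sauna → queue [loft, lobby, garage, study, office, closet]
Visit loft → queue [lobby, garage, study, office, closet]
Visit lobby → queue [garage, study, office, closet]
Visit garage → queue [study, office, closet]
Visit study → queue [office, closet]
Visit office → queue [closet]
Visit closet → queue []

kitchen -> parlor -> pantry -> hall -> gallery -> vault -> terrace -> sauna -> loft -> lobby -> garage -> study -> office -> closet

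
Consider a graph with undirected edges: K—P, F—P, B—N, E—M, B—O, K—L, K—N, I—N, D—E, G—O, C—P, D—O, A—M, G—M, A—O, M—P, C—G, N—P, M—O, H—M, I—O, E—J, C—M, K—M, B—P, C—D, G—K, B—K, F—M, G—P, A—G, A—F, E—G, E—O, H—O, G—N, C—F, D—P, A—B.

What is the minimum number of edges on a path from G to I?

2

Level 0: G
Level 1: A, C, E, K, M, N, O, P
Level 2: B, D, F, H, I, J, L
I first appears at level 2.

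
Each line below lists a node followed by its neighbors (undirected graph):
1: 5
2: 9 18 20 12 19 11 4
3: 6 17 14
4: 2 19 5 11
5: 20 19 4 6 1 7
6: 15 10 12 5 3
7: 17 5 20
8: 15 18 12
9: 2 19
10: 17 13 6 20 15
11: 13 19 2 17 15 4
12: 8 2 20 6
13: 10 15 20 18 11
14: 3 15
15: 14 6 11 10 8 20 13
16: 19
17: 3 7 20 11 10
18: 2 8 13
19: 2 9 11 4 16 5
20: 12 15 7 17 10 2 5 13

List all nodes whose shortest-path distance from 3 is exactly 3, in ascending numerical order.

1, 2, 4, 8, 13, 19

Level 0: 3
Level 1: 6, 14, 17
Level 2: 5, 7, 10, 11, 12, 15, 20
Level 3: 1, 2, 4, 8, 13, 19
Level 4: 9, 16, 18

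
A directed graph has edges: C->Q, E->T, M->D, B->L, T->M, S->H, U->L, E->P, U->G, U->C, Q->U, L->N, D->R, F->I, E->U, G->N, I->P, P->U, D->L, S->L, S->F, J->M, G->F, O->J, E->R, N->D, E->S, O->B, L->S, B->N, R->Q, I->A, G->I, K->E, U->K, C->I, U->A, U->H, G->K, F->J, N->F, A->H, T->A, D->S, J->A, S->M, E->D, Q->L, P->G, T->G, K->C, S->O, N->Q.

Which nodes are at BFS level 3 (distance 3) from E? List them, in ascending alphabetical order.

Level 0: E
Level 1: D, P, R, S, T, U
Level 2: A, C, F, G, H, K, L, M, O, Q
Level 3: B, I, J, N

B, I, J, N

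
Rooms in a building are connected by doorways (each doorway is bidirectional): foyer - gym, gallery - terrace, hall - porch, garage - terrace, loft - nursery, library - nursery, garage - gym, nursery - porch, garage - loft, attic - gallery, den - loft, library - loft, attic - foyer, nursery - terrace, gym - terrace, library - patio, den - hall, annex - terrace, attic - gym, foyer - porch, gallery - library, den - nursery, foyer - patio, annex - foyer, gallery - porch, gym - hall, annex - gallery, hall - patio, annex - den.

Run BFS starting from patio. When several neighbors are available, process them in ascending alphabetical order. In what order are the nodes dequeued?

Visit patio; enqueue foyer, hall, library → queue [foyer, hall, library]
Visit foyer; enqueue annex, attic, gym, porch → queue [hall, library, annex, attic, gym, porch]
Visit hall; enqueue den → queue [library, annex, attic, gym, porch, den]
Visit library; enqueue gallery, loft, nursery → queue [annex, attic, gym, porch, den, gallery, loft, nursery]
Visit annex; enqueue terrace → queue [attic, gym, porch, den, gallery, loft, nursery, terrace]
Visit attic → queue [gym, porch, den, gallery, loft, nursery, terrace]
Visit gym; enqueue garage → queue [porch, den, gallery, loft, nursery, terrace, garage]
Visit porch → queue [den, gallery, loft, nursery, terrace, garage]
Visit den → queue [gallery, loft, nursery, terrace, garage]
Visit gallery → queue [loft, nursery, terrace, garage]
Visit loft → queue [nursery, terrace, garage]
Visit nursery → queue [terrace, garage]
Visit terrace → queue [garage]
Visit garage → queue []

patio -> foyer -> hall -> library -> annex -> attic -> gym -> porch -> den -> gallery -> loft -> nursery -> terrace -> garage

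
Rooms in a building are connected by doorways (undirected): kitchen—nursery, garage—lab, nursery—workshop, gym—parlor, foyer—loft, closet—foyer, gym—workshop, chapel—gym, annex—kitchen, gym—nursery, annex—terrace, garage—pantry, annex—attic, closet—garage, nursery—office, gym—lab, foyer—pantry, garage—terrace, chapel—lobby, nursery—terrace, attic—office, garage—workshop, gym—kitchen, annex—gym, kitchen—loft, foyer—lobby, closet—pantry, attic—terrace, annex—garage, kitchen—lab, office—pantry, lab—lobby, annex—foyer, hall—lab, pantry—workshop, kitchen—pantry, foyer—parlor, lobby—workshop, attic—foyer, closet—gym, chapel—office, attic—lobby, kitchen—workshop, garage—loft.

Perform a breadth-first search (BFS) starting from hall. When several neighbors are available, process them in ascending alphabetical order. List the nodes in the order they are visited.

hall -> lab -> garage -> gym -> kitchen -> lobby -> annex -> closet -> loft -> pantry -> terrace -> workshop -> chapel -> nursery -> parlor -> attic -> foyer -> office

Visit hall; enqueue lab → queue [lab]
Visit lab; enqueue garage, gym, kitchen, lobby → queue [garage, gym, kitchen, lobby]
Visit garage; enqueue annex, closet, loft, pantry, terrace, workshop → queue [gym, kitchen, lobby, annex, closet, loft, pantry, terrace, workshop]
Visit gym; enqueue chapel, nursery, parlor → queue [kitchen, lobby, annex, closet, loft, pantry, terrace, workshop, chapel, nursery, parlor]
Visit kitchen → queue [lobby, annex, closet, loft, pantry, terrace, workshop, chapel, nursery, parlor]
Visit lobby; enqueue attic, foyer → queue [annex, closet, loft, pantry, terrace, workshop, chapel, nursery, parlor, attic, foyer]
Visit annex → queue [closet, loft, pantry, terrace, workshop, chapel, nursery, parlor, attic, foyer]
Visit closet → queue [loft, pantry, terrace, workshop, chapel, nursery, parlor, attic, foyer]
Visit loft → queue [pantry, terrace, workshop, chapel, nursery, parlor, attic, foyer]
Visit pantry; enqueue office → queue [terrace, workshop, chapel, nursery, parlor, attic, foyer, office]
Visit terrace → queue [workshop, chapel, nursery, parlor, attic, foyer, office]
Visit workshop → queue [chapel, nursery, parlor, attic, foyer, office]
Visit chapel → queue [nursery, parlor, attic, foyer, office]
Visit nursery → queue [parlor, attic, foyer, office]
Visit parlor → queue [attic, foyer, office]
Visit attic → queue [foyer, office]
Visit foyer → queue [office]
Visit office → queue []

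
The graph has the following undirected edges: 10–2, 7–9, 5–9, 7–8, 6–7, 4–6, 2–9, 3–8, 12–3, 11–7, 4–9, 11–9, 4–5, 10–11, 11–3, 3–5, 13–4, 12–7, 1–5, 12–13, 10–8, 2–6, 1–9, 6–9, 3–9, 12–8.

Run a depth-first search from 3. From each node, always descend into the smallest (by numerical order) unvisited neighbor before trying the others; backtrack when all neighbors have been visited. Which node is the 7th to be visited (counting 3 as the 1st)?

Visit 3
3 → 5
5 → 1
1 → 9
9 → 2
2 → 6
6 → 4
4 → 13
13 → 12
12 → 7
7 → 8
8 → 10
10 → 11

Visit order: 3, 5, 1, 9, 2, 6, 4, 13, 12, 7, 8, 10, 11

4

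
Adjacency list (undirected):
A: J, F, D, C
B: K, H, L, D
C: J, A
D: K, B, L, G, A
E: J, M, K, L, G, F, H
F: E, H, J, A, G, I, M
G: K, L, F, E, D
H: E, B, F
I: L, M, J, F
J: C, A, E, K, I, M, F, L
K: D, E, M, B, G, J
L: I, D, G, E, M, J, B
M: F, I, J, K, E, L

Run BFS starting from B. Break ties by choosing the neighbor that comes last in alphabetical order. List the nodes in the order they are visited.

B, L, K, H, D, M, J, I, G, E, F, A, C

Visit B; enqueue L, K, H, D → queue [L, K, H, D]
Visit L; enqueue M, J, I, G, E → queue [K, H, D, M, J, I, G, E]
Visit K → queue [H, D, M, J, I, G, E]
Visit H; enqueue F → queue [D, M, J, I, G, E, F]
Visit D; enqueue A → queue [M, J, I, G, E, F, A]
Visit M → queue [J, I, G, E, F, A]
Visit J; enqueue C → queue [I, G, E, F, A, C]
Visit I → queue [G, E, F, A, C]
Visit G → queue [E, F, A, C]
Visit E → queue [F, A, C]
Visit F → queue [A, C]
Visit A → queue [C]
Visit C → queue []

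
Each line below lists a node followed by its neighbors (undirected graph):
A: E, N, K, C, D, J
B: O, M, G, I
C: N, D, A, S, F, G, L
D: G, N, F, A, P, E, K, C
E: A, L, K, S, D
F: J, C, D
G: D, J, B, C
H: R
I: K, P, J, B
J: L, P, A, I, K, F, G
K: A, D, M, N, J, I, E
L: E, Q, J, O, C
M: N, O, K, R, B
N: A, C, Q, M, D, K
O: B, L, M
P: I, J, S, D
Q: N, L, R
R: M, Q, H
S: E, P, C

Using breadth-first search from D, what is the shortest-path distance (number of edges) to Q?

Level 0: D
Level 1: A, C, E, F, G, K, N, P
Level 2: B, I, J, L, M, Q, S
Level 3: O, R
Level 4: H
Q first appears at level 2.

2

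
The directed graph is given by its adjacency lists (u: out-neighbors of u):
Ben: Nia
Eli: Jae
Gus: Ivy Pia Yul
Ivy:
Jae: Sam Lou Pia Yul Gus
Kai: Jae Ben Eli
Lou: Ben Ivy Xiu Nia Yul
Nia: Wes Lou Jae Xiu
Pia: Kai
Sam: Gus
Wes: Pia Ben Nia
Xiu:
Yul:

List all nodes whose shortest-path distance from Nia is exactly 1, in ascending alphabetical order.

Level 0: Nia
Level 1: Jae, Lou, Wes, Xiu
Level 2: Ben, Gus, Ivy, Pia, Sam, Yul
Level 3: Kai
Level 4: Eli

Jae, Lou, Wes, Xiu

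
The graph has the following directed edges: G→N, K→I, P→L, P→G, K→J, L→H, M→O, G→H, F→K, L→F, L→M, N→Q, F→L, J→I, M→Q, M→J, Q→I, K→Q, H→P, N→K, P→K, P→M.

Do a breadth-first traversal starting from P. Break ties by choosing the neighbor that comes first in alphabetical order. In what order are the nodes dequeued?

P G K L M H N I J Q F O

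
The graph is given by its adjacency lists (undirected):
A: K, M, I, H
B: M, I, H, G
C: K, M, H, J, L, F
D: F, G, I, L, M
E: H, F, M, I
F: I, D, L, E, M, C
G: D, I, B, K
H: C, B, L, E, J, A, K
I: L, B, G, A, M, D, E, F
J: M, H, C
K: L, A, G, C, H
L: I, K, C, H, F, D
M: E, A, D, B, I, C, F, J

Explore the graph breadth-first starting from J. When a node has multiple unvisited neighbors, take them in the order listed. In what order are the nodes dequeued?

J -> M -> H -> C -> E -> A -> D -> B -> I -> F -> L -> K -> G

Visit J; enqueue M, H, C → queue [M, H, C]
Visit M; enqueue E, A, D, B, I, F → queue [H, C, E, A, D, B, I, F]
Visit H; enqueue L, K → queue [C, E, A, D, B, I, F, L, K]
Visit C → queue [E, A, D, B, I, F, L, K]
Visit E → queue [A, D, B, I, F, L, K]
Visit A → queue [D, B, I, F, L, K]
Visit D; enqueue G → queue [B, I, F, L, K, G]
Visit B → queue [I, F, L, K, G]
Visit I → queue [F, L, K, G]
Visit F → queue [L, K, G]
Visit L → queue [K, G]
Visit K → queue [G]
Visit G → queue []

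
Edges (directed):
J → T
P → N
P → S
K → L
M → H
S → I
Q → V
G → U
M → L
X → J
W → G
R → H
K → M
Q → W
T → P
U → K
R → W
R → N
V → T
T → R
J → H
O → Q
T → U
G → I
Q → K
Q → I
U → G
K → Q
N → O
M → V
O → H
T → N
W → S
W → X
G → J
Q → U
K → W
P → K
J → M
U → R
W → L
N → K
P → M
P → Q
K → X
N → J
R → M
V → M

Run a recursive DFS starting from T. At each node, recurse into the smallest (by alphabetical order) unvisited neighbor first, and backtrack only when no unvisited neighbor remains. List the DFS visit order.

Visit T
T → N
N → J
J → H
J → M
M → L
M → V
N → K
K → Q
Q → I
Q → U
U → G
U → R
R → W
W → S
W → X
N → O
T → P

T, N, J, H, M, L, V, K, Q, I, U, G, R, W, S, X, O, P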